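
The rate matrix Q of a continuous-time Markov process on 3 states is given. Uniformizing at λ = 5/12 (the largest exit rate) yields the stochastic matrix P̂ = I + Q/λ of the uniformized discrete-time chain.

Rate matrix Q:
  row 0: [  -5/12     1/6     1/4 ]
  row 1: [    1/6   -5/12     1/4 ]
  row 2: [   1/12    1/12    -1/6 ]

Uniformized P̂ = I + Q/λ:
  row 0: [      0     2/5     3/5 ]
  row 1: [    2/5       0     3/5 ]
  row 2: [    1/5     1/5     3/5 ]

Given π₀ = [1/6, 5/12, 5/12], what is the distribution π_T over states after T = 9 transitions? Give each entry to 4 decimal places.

π = [0.2000, 0.2000, 0.6000]

t=0: π = [0.1667, 0.4167, 0.4167]
t=1: π = [0.2500, 0.1500, 0.6000]
t=2: π = [0.1800, 0.2200, 0.6000]
t=3: π = [0.2080, 0.1920, 0.6000]
t=4: π = [0.1968, 0.2032, 0.6000]
t=5: π = [0.2013, 0.1987, 0.6000]
t=6: π = [0.1995, 0.2005, 0.6000]
t=7: π = [0.2002, 0.1998, 0.6000]
t=8: π = [0.1999, 0.2001, 0.6000]
t=9: π = [0.2000, 0.2000, 0.6000]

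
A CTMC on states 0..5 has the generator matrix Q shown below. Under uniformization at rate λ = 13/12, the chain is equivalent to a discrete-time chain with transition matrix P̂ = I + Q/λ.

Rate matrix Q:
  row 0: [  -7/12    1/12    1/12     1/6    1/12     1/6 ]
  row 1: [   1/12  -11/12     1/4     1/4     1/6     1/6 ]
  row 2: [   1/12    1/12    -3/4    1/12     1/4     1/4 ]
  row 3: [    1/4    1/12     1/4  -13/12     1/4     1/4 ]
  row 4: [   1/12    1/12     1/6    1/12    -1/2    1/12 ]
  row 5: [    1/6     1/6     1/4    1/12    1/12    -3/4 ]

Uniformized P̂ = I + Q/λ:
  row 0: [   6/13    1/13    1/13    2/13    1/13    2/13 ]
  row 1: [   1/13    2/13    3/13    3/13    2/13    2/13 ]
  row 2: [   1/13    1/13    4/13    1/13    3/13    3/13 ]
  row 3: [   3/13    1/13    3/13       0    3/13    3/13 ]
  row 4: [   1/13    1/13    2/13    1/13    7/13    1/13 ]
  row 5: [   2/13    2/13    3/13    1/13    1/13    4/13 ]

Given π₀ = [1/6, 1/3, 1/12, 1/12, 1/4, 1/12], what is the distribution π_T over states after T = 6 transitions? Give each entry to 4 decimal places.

t=0: π = [0.1667, 0.3333, 0.0833, 0.0833, 0.2500, 0.0833]
t=1: π = [0.1603, 0.1090, 0.1923, 0.1346, 0.2436, 0.1603]
t=2: π = [0.1716, 0.0976, 0.2022, 0.0957, 0.2480, 0.1849]
t=3: π = [0.1719, 0.0987, 0.2008, 0.0978, 0.2447, 0.1861]
t=4: π = [0.1724, 0.0988, 0.2010, 0.0978, 0.2434, 0.1866]
t=5: π = [0.1726, 0.0989, 0.2010, 0.0979, 0.2428, 0.1868]
t=6: π = [0.1727, 0.0989, 0.2010, 0.0979, 0.2426, 0.1869]

π = [0.1727, 0.0989, 0.2010, 0.0979, 0.2426, 0.1869]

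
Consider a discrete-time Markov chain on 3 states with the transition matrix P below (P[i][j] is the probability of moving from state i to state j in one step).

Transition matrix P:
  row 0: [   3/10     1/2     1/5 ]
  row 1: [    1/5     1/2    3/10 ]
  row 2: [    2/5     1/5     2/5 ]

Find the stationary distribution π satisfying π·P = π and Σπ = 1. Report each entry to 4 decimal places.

Balance equations π_j = Σ_i π_i·P[i][j]:
  π_0 = 3/10·π_0 + 1/5·π_1 + 2/5·π_2
  π_1 = 1/2·π_0 + 1/2·π_1 + 1/5·π_2
  normalize: π_0 + π_1 + π_2 = 1
Solving the linear system gives exactly π = [24/83, 34/83, 25/83].

π = [0.2892, 0.4096, 0.3012]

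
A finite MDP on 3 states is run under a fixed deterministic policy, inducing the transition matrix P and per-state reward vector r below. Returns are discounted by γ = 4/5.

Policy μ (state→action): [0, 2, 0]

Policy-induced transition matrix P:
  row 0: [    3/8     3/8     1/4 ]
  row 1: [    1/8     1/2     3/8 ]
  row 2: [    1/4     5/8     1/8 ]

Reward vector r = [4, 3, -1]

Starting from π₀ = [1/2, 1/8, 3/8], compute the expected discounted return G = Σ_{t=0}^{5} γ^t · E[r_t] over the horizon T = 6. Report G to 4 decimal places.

G = 7.9068

t=0: π = [0.5000, 0.1250, 0.3750], E[r] = 2.0000, γ^t·E[r] = 2.000000, running G = 2.000000
t=1: π = [0.2969, 0.4844, 0.2188], E[r] = 2.4219, γ^t·E[r] = 1.937500, running G = 3.937500
t=2: π = [0.2266, 0.4902, 0.2832], E[r] = 2.0938, γ^t·E[r] = 1.340000, running G = 5.277500
t=3: π = [0.2170, 0.5071, 0.2759], E[r] = 2.1135, γ^t·E[r] = 1.082125, running G = 6.359625
t=4: π = [0.2137, 0.5074, 0.2789], E[r] = 2.0981, γ^t·E[r] = 0.859400, running G = 7.219025
t=5: π = [0.2133, 0.5081, 0.2786], E[r] = 2.0991, γ^t·E[r] = 0.687824, running G = 7.906849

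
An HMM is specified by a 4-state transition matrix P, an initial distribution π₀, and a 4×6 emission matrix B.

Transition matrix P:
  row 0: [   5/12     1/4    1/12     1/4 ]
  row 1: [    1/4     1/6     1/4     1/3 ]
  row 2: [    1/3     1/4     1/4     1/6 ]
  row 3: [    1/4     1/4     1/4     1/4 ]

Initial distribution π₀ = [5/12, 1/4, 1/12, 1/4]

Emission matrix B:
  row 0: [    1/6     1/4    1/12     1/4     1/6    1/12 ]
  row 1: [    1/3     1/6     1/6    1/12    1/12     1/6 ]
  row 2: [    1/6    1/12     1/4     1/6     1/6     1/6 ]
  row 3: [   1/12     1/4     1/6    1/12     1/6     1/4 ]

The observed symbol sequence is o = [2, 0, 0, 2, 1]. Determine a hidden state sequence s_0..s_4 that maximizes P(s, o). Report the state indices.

t=0: δ = [3.472e-02, 4.167e-02, 2.083e-02, 4.167e-02]  (obs o_0=2)
t=1: δ = [2.411e-03, 3.472e-03, 1.736e-03, 1.157e-03]  ψ = [0, 3, 1, 1]  (obs o_1=0)
t=2: δ = [1.674e-04, 2.009e-04, 1.447e-04, 9.645e-05]  ψ = [0, 0, 1, 1]  (obs o_2=0)
t=3: δ = [5.814e-06, 6.977e-06, 1.256e-05, 1.116e-05]  ψ = [0, 0, 1, 1]  (obs o_3=2)
t=4: δ = [1.047e-06, 5.233e-07, 2.616e-07, 6.977e-07]  ψ = [2, 2, 2, 3]  (obs o_4=1)
backtrack: best end state = 0; path = [0, 0, 1, 2, 0]

path = [0, 0, 1, 2, 0]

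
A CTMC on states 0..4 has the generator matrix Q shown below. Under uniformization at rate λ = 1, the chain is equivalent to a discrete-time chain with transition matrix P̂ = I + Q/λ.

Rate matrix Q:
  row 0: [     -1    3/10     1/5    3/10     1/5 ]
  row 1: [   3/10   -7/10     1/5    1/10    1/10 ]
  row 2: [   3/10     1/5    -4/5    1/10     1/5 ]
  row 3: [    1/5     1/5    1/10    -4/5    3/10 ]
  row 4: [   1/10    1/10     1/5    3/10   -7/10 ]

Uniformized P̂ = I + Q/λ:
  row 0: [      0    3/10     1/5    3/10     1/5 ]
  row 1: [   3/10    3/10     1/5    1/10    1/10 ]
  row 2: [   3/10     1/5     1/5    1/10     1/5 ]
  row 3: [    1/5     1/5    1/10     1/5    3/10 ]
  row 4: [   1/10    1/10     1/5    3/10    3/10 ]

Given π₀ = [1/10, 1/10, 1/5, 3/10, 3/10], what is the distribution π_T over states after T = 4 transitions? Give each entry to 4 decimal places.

π = [0.1810, 0.2175, 0.1799, 0.2008, 0.2207]

t=0: π = [0.1000, 0.1000, 0.2000, 0.3000, 0.3000]
t=1: π = [0.1800, 0.1900, 0.1700, 0.2100, 0.2500]
t=2: π = [0.1750, 0.2120, 0.1790, 0.2070, 0.2270]
t=3: π = [0.1814, 0.2160, 0.1793, 0.2011, 0.2222]
t=4: π = [0.1810, 0.2175, 0.1799, 0.2008, 0.2207]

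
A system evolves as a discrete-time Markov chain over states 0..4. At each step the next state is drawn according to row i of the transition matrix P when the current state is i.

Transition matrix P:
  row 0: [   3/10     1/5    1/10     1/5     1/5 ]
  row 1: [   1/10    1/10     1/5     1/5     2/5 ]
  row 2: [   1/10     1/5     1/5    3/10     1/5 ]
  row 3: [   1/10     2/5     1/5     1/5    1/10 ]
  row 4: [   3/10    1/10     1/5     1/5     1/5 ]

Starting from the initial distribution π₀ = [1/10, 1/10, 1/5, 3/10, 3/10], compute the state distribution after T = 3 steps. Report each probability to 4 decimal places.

π = [0.1792, 0.2013, 0.1826, 0.2182, 0.2187]

t=0: π = [0.1000, 0.1000, 0.2000, 0.3000, 0.3000]
t=1: π = [0.1800, 0.2200, 0.1900, 0.2200, 0.1900]
t=2: π = [0.1740, 0.2030, 0.1820, 0.2190, 0.2220]
t=3: π = [0.1792, 0.2013, 0.1826, 0.2182, 0.2187]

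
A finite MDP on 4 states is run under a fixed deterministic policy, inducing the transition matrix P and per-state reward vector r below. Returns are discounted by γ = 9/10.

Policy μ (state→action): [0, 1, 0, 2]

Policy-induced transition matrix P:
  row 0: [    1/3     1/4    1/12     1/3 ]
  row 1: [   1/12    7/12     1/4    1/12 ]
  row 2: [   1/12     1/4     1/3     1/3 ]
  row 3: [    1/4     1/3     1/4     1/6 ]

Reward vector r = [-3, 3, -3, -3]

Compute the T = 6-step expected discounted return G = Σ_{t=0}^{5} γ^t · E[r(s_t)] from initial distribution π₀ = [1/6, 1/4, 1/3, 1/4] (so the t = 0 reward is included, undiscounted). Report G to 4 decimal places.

t=0: π = [0.1667, 0.2500, 0.3333, 0.2500], E[r] = -1.5000, γ^t·E[r] = -1.500000, running G = -1.500000
t=1: π = [0.1667, 0.3542, 0.2500, 0.2292], E[r] = -0.8750, γ^t·E[r] = -0.787500, running G = -2.287500
t=2: π = [0.1632, 0.3872, 0.2431, 0.2066], E[r] = -0.6771, γ^t·E[r] = -0.548438, running G = -2.835938
t=3: π = [0.1586, 0.3963, 0.2431, 0.2021], E[r] = -0.6224, γ^t·E[r] = -0.453727, running G = -3.289664
t=4: π = [0.1567, 0.3989, 0.2438, 0.2006], E[r] = -0.6064, γ^t·E[r] = -0.397865, running G = -3.687529
t=5: π = [0.1559, 0.3997, 0.2442, 0.2002], E[r] = -0.6018, γ^t·E[r] = -0.355384, running G = -4.042913

G = -4.0429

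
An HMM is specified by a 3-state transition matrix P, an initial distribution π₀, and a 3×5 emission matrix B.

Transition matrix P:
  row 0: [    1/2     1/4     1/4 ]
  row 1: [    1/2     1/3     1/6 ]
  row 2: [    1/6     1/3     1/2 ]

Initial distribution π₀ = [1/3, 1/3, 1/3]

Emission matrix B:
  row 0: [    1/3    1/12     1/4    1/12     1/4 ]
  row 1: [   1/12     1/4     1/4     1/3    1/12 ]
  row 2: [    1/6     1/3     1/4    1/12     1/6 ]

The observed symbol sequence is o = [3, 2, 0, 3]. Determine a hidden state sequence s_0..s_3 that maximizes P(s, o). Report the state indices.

t=0: δ = [2.778e-02, 1.111e-01, 2.778e-02]  (obs o_0=3)
t=1: δ = [1.389e-02, 9.259e-03, 4.630e-03]  ψ = [1, 1, 1]  (obs o_1=2)
t=2: δ = [2.315e-03, 2.894e-04, 5.787e-04]  ψ = [0, 0, 0]  (obs o_2=0)
t=3: δ = [9.645e-05, 1.929e-04, 4.823e-05]  ψ = [0, 0, 0]  (obs o_3=3)
backtrack: best end state = 1; path = [1, 0, 0, 1]

path = [1, 0, 0, 1]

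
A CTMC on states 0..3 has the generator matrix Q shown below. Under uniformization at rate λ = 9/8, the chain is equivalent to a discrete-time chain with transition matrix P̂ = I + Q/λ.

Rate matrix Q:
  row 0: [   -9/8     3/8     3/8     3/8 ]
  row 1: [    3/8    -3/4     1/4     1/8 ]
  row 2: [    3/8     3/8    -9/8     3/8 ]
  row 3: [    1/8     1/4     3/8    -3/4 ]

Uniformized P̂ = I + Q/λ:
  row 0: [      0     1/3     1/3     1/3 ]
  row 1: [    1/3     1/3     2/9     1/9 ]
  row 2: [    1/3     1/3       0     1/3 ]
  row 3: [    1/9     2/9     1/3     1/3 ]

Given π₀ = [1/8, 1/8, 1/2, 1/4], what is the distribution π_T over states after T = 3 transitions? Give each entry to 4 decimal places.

π = [0.2121, 0.3038, 0.2172, 0.2668]

t=0: π = [0.1250, 0.1250, 0.5000, 0.2500]
t=1: π = [0.2361, 0.3056, 0.1528, 0.3056]
t=2: π = [0.1867, 0.2994, 0.2485, 0.2654]
t=3: π = [0.2121, 0.3038, 0.2172, 0.2668]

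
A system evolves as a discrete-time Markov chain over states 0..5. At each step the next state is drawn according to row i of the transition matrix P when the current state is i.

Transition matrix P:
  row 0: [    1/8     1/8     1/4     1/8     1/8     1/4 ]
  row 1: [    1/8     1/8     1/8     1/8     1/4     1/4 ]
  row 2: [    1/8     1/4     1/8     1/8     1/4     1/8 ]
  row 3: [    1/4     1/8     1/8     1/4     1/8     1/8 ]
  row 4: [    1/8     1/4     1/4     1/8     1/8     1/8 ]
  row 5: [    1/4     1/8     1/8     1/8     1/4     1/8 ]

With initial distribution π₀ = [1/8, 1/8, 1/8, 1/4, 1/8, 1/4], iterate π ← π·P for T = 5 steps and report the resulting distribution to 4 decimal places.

π = [0.1637, 0.1696, 0.1690, 0.1429, 0.1882, 0.1667]

t=0: π = [0.1250, 0.1250, 0.1250, 0.2500, 0.1250, 0.2500]
t=1: π = [0.1875, 0.1563, 0.1563, 0.1563, 0.1875, 0.1563]
t=2: π = [0.1641, 0.1680, 0.1719, 0.1445, 0.1836, 0.1680]
t=3: π = [0.1641, 0.1694, 0.1685, 0.1431, 0.1885, 0.1665]
t=4: π = [0.1637, 0.1696, 0.1691, 0.1429, 0.1880, 0.1667]
t=5: π = [0.1637, 0.1696, 0.1690, 0.1429, 0.1882, 0.1667]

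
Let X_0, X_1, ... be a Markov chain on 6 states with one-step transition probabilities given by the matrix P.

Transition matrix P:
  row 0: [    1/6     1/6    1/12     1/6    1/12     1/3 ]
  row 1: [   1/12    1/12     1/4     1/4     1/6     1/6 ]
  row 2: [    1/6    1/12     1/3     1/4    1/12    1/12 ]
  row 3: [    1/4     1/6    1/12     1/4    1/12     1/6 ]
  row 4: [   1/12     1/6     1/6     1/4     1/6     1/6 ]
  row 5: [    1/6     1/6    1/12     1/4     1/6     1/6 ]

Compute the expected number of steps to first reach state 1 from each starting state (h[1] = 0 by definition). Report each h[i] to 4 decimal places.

h = [6.3944, 0.0000, 7.1033, 6.3936, 6.4579, 6.3989]

First-step conditioning: h[1] = 0; for i ≠ 1, h[i] = 1 + Σ_k P[i][k]·h[k].
  h[0] = 1 + 1/6·h[0] + 1/12·h[2] + 1/6·h[3] + 1/12·h[4] + 1/3·h[5]
  h[2] = 1 + 1/6·h[0] + 1/3·h[2] + 1/4·h[3] + 1/12·h[4] + 1/12·h[5]
  h[3] = 1 + 1/4·h[0] + 1/12·h[2] + 1/4·h[3] + 1/12·h[4] + 1/6·h[5]
  h[4] = 1 + 1/12·h[0] + 1/6·h[2] + 1/4·h[3] + 1/6·h[4] + 1/6·h[5]
  h[5] = 1 + 1/6·h[0] + 1/12·h[2] + 1/4·h[3] + 1/6·h[4] + 1/6·h[5]
Solving the 5×5 linear system over states ≠ 1 gives exactly h = [31390/4909, 0, 34870/4909, 31386/4909, 31702/4909, 31412/4909] (h[1] = 0 is the target).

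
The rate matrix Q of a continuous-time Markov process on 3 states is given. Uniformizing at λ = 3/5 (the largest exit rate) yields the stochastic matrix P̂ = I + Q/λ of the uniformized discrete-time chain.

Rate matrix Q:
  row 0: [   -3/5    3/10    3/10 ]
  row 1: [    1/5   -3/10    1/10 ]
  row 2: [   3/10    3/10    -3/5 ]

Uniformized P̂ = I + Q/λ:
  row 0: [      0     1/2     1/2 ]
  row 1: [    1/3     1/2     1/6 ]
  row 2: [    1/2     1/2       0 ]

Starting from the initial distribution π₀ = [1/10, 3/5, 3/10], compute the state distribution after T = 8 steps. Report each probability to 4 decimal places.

π = [0.2772, 0.5000, 0.2228]

t=0: π = [0.1000, 0.6000, 0.3000]
t=1: π = [0.3500, 0.5000, 0.1500]
t=2: π = [0.2417, 0.5000, 0.2583]
t=3: π = [0.2958, 0.5000, 0.2042]
t=4: π = [0.2688, 0.5000, 0.2313]
t=5: π = [0.2823, 0.5000, 0.2177]
t=6: π = [0.2755, 0.5000, 0.2245]
t=7: π = [0.2789, 0.5000, 0.2211]
t=8: π = [0.2772, 0.5000, 0.2228]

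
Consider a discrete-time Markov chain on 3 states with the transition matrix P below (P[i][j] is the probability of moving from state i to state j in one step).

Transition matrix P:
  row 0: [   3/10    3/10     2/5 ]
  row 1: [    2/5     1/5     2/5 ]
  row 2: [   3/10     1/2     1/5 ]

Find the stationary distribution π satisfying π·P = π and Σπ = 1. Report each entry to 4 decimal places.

Balance equations π_j = Σ_i π_i·P[i][j]:
  π_0 = 3/10·π_0 + 2/5·π_1 + 3/10·π_2
  π_1 = 3/10·π_0 + 1/5·π_1 + 1/2·π_2
  normalize: π_0 + π_1 + π_2 = 1
Solving the linear system gives exactly π = [1/3, 1/3, 1/3].

π = [0.3333, 0.3333, 0.3333]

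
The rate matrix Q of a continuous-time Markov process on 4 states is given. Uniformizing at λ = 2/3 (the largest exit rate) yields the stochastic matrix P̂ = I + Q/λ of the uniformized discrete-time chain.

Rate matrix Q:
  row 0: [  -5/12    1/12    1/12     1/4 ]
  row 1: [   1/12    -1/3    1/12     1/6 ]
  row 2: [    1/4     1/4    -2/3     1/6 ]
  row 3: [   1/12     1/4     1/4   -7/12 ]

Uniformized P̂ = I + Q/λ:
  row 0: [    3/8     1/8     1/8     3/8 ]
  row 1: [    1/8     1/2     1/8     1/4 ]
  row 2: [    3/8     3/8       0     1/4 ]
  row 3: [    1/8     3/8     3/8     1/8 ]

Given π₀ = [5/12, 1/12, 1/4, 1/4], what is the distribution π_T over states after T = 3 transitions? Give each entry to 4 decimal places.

t=0: π = [0.4167, 0.0833, 0.2500, 0.2500]
t=1: π = [0.2917, 0.2813, 0.1563, 0.2708]
t=2: π = [0.2370, 0.3372, 0.1732, 0.2526]
t=3: π = [0.2275, 0.3579, 0.1665, 0.2480]

π = [0.2275, 0.3579, 0.1665, 0.2480]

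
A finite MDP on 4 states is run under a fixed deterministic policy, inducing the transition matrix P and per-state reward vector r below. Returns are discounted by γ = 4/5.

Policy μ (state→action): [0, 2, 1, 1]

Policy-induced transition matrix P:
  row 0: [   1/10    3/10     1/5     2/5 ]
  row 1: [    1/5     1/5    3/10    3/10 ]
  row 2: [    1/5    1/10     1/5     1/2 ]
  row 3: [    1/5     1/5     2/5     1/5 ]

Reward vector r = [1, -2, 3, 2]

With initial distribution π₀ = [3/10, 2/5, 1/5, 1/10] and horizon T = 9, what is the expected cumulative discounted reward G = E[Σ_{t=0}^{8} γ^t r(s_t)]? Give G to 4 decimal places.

t=0: π = [0.3000, 0.4000, 0.2000, 0.1000], E[r] = 0.3000, γ^t·E[r] = 0.300000, running G = 0.300000
t=1: π = [0.1700, 0.2100, 0.2600, 0.3600], E[r] = 1.2500, γ^t·E[r] = 1.000000, running G = 1.300000
t=2: π = [0.1830, 0.1910, 0.2930, 0.3330], E[r] = 1.3460, γ^t·E[r] = 0.861440, running G = 2.161440
t=3: π = [0.1817, 0.1890, 0.2857, 0.3436], E[r] = 1.3480, γ^t·E[r] = 0.690176, running G = 2.851616
t=4: π = [0.1818, 0.1896, 0.2876, 0.3410], E[r] = 1.3474, γ^t·E[r] = 0.551891, running G = 3.403507
t=5: π = [0.1818, 0.1894, 0.2872, 0.3416], E[r] = 1.3476, γ^t·E[r] = 0.441598, running G = 3.845105
t=6: π = [0.1818, 0.1895, 0.2873, 0.3415], E[r] = 1.3476, γ^t·E[r] = 0.353260, running G = 4.198364
t=7: π = [0.1818, 0.1895, 0.2872, 0.3415], E[r] = 1.3476, γ^t·E[r] = 0.282612, running G = 4.480976
t=8: π = [0.1818, 0.1895, 0.2872, 0.3415], E[r] = 1.3476, γ^t·E[r] = 0.226089, running G = 4.707065

G = 4.7071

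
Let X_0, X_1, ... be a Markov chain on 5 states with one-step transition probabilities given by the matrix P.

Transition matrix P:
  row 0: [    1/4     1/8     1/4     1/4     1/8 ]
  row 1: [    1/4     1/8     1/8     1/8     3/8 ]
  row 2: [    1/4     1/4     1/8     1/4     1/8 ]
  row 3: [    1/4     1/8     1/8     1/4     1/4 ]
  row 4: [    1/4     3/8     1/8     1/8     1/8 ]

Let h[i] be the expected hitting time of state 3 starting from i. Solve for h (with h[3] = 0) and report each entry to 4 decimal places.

h = [4.8889, 5.6889, 4.9778, 0.0000, 5.6889]

First-step conditioning: h[3] = 0; for i ≠ 3, h[i] = 1 + Σ_k P[i][k]·h[k].
  h[0] = 1 + 1/4·h[0] + 1/8·h[1] + 1/4·h[2] + 1/8·h[4]
  h[1] = 1 + 1/4·h[0] + 1/8·h[1] + 1/8·h[2] + 3/8·h[4]
  h[2] = 1 + 1/4·h[0] + 1/4·h[1] + 1/8·h[2] + 1/8·h[4]
  h[4] = 1 + 1/4·h[0] + 3/8·h[1] + 1/8·h[2] + 1/8·h[4]
Solving the 4×4 linear system over states ≠ 3 gives exactly h = [44/9, 256/45, 224/45, 0, 256/45] (h[3] = 0 is the target).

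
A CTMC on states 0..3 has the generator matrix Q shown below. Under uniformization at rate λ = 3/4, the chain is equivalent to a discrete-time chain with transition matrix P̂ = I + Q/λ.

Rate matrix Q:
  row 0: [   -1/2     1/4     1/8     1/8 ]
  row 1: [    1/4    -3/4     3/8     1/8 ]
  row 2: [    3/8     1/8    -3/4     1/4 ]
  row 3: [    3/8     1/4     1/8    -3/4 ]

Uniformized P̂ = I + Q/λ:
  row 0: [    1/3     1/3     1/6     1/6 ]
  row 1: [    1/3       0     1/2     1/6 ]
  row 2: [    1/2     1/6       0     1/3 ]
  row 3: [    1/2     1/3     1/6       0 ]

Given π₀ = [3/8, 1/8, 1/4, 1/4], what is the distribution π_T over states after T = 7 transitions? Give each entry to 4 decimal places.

t=0: π = [0.3750, 0.1250, 0.2500, 0.2500]
t=1: π = [0.4167, 0.2500, 0.1667, 0.1667]
t=2: π = [0.3889, 0.2222, 0.2222, 0.1667]
t=3: π = [0.3981, 0.2222, 0.2037, 0.1759]
t=4: π = [0.3966, 0.2253, 0.2068, 0.1713]
t=5: π = [0.3963, 0.2238, 0.2073, 0.1726]
t=6: π = [0.3966, 0.2242, 0.2067, 0.1725]
t=7: π = [0.3965, 0.2242, 0.2069, 0.1724]

π = [0.3965, 0.2242, 0.2069, 0.1724]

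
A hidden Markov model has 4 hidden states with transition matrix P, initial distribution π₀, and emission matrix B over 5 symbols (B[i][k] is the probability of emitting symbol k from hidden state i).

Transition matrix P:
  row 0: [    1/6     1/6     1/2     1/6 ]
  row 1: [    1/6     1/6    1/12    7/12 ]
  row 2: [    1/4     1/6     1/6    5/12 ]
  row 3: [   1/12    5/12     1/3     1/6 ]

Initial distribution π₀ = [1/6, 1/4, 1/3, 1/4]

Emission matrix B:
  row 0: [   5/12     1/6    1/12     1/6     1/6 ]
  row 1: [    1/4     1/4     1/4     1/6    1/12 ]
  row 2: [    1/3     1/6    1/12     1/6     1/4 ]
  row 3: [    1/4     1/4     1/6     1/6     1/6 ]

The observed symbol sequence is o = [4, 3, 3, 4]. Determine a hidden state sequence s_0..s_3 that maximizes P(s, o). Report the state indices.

t=0: δ = [2.778e-02, 2.083e-02, 8.333e-02, 4.167e-02]  (obs o_0=4)
t=1: δ = [3.472e-03, 2.894e-03, 2.315e-03, 5.787e-03]  ψ = [2, 3, 0, 2]  (obs o_1=3)
t=2: δ = [9.645e-05, 4.019e-04, 3.215e-04, 2.813e-04]  ψ = [0, 3, 3, 1]  (obs o_2=3)
t=3: δ = [1.340e-05, 9.768e-06, 2.344e-05, 3.907e-05]  ψ = [2, 3, 3, 1]  (obs o_3=4)
backtrack: best end state = 3; path = [2, 3, 1, 3]

path = [2, 3, 1, 3]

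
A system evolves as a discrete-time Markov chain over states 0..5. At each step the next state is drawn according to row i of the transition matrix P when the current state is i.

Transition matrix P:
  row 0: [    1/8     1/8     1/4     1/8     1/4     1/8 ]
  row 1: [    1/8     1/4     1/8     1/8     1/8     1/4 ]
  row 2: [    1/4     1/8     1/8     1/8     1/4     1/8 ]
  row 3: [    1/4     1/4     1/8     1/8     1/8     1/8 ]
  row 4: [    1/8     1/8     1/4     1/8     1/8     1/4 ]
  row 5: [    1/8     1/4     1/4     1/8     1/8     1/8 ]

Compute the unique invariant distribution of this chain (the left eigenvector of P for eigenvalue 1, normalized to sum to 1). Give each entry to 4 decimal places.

Balance equations π_j = Σ_i π_i·P[i][j]:
  π_0 = 1/8·π_0 + 1/8·π_1 + 1/4·π_2 + 1/4·π_3 + 1/8·π_4 + 1/8·π_5
  π_1 = 1/8·π_0 + 1/4·π_1 + 1/8·π_2 + 1/4·π_3 + 1/8·π_4 + 1/4·π_5
  π_2 = 1/4·π_0 + 1/8·π_1 + 1/8·π_2 + 1/8·π_3 + 1/4·π_4 + 1/4·π_5
  π_3 = 1/8·π_0 + 1/8·π_1 + 1/8·π_2 + 1/8·π_3 + 1/8·π_4 + 1/8·π_5
  π_4 = 1/4·π_0 + 1/8·π_1 + 1/4·π_2 + 1/8·π_3 + 1/8·π_4 + 1/8·π_5
  normalize: π_0 + π_1 + π_2 + π_3 + π_4 + π_5 = 1
Solving the linear system gives exactly π = [1981/12072, 93/503, 2267/12072, 1/8, 85/503, 681/4024].

π = [0.1641, 0.1849, 0.1878, 0.1250, 0.1690, 0.1692]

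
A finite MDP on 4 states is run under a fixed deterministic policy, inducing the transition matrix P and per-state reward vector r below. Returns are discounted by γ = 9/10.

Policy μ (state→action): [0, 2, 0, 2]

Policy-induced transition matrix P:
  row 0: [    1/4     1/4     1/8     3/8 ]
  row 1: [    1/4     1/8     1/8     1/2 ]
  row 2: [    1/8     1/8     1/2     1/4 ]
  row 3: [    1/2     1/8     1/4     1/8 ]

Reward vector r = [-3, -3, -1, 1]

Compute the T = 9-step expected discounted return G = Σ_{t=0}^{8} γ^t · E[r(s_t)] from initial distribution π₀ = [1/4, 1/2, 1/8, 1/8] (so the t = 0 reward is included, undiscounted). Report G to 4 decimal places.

t=0: π = [0.2500, 0.5000, 0.1250, 0.1250], E[r] = -2.2500, γ^t·E[r] = -2.250000, running G = -2.250000
t=1: π = [0.2656, 0.1563, 0.1875, 0.3906], E[r] = -1.0625, γ^t·E[r] = -0.956250, running G = -3.206250
t=2: π = [0.3242, 0.1582, 0.2441, 0.2734], E[r] = -1.4180, γ^t·E[r] = -1.148555, running G = -4.354805
t=3: π = [0.2878, 0.1655, 0.2507, 0.2959], E[r] = -1.3149, γ^t·E[r] = -0.958592, running G = -5.313397
t=4: π = [0.2926, 0.1610, 0.2560, 0.2904], E[r] = -1.3265, γ^t·E[r] = -0.870302, running G = -6.183699
t=5: π = [0.2906, 0.1616, 0.2573, 0.2905], E[r] = -1.3233, γ^t·E[r] = -0.781388, running G = -6.965087
t=6: π = [0.2905, 0.1613, 0.2578, 0.2904], E[r] = -1.3228, γ^t·E[r] = -0.702980, running G = -7.668067
t=7: π = [0.2904, 0.1613, 0.2580, 0.2903], E[r] = -1.3227, γ^t·E[r] = -0.632638, running G = -8.300705
t=8: π = [0.2903, 0.1613, 0.2580, 0.2903], E[r] = -1.3226, γ^t·E[r] = -0.569338, running G = -8.870043

G = -8.8700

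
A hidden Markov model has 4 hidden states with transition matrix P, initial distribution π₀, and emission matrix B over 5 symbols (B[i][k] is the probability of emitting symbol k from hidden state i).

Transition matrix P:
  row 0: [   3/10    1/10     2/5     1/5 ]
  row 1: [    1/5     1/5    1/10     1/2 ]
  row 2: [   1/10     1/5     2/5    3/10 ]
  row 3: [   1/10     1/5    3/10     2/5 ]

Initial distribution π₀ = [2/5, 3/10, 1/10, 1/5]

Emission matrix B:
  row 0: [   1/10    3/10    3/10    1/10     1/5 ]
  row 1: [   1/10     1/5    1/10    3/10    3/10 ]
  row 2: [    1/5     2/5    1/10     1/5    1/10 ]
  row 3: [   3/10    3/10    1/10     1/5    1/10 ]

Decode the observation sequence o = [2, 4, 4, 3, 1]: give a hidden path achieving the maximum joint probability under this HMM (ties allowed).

path = [0, 0, 0, 2, 2]

t=0: δ = [1.200e-01, 3.000e-02, 1.000e-02, 2.000e-02]  (obs o_0=2)
t=1: δ = [7.200e-03, 3.600e-03, 4.800e-03, 2.400e-03]  ψ = [0, 0, 0, 0]  (obs o_1=4)
t=2: δ = [4.320e-04, 2.880e-04, 2.880e-04, 1.800e-04]  ψ = [0, 2, 0, 1]  (obs o_2=4)
t=3: δ = [1.296e-05, 1.728e-05, 3.456e-05, 2.880e-05]  ψ = [0, 1, 0, 1]  (obs o_3=3)
t=4: δ = [1.166e-06, 1.382e-06, 5.530e-06, 3.456e-06]  ψ = [0, 2, 2, 3]  (obs o_4=1)
backtrack: best end state = 2; path = [0, 0, 0, 2, 2]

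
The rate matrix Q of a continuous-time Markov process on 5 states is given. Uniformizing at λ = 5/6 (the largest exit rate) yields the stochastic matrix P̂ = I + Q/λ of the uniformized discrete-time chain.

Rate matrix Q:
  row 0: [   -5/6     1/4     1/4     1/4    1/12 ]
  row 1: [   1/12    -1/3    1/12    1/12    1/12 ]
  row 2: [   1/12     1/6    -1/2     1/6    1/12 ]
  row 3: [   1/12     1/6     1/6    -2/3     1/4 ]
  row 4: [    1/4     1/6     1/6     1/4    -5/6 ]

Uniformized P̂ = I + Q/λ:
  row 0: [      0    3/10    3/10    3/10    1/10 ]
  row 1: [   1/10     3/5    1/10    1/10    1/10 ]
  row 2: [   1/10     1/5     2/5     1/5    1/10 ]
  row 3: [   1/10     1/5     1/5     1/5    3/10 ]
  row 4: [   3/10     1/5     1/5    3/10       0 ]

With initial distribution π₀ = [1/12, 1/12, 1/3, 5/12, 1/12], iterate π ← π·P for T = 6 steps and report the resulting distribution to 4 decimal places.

t=0: π = [0.0833, 0.0833, 0.3333, 0.4167, 0.0833]
t=1: π = [0.1083, 0.2417, 0.2667, 0.2083, 0.1750]
t=2: π = [0.1242, 0.3075, 0.2400, 0.2042, 0.1242]
t=3: π = [0.1124, 0.3354, 0.2297, 0.1941, 0.1284]
t=4: π = [0.1144, 0.3454, 0.2236, 0.1905, 0.1260]
t=5: π = [0.1138, 0.3496, 0.2216, 0.1895, 0.1255]
t=6: π = [0.1137, 0.3512, 0.2207, 0.1890, 0.1253]

π = [0.1137, 0.3512, 0.2207, 0.1890, 0.1253]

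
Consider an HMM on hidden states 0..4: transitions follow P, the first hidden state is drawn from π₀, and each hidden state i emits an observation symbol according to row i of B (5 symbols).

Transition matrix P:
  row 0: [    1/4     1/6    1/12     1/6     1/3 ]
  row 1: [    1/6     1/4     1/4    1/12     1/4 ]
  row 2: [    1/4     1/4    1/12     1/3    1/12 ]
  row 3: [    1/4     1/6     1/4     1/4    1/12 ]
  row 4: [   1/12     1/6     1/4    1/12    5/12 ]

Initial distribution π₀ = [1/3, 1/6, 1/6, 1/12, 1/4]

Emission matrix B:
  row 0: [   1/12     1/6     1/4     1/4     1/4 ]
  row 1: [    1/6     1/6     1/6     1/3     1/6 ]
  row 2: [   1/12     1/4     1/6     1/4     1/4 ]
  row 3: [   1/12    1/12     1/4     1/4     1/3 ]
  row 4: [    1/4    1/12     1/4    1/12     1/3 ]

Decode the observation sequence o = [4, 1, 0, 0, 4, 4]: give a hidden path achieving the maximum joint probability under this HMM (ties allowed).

t=0: δ = [8.333e-02, 2.778e-02, 4.167e-02, 2.778e-02, 8.333e-02]  (obs o_0=4)
t=1: δ = [3.472e-03, 2.315e-03, 5.208e-03, 1.157e-03, 2.894e-03]  ψ = [0, 0, 4, 0, 4]  (obs o_1=1)
t=2: δ = [1.085e-04, 2.170e-04, 6.028e-05, 1.447e-04, 3.014e-04]  ψ = [2, 2, 4, 2, 4]  (obs o_2=0)
t=3: δ = [3.014e-06, 9.042e-06, 6.279e-06, 3.014e-06, 3.140e-05]  ψ = [1, 1, 4, 3, 4]  (obs o_3=0)
t=4: δ = [6.541e-07, 8.721e-07, 1.962e-06, 8.721e-07, 4.361e-06]  ψ = [4, 4, 4, 4, 4]  (obs o_4=4)
t=5: δ = [1.226e-07, 1.211e-07, 2.725e-07, 2.180e-07, 6.056e-07]  ψ = [2, 4, 4, 2, 4]  (obs o_5=4)
backtrack: best end state = 4; path = [4, 4, 4, 4, 4, 4]

path = [4, 4, 4, 4, 4, 4]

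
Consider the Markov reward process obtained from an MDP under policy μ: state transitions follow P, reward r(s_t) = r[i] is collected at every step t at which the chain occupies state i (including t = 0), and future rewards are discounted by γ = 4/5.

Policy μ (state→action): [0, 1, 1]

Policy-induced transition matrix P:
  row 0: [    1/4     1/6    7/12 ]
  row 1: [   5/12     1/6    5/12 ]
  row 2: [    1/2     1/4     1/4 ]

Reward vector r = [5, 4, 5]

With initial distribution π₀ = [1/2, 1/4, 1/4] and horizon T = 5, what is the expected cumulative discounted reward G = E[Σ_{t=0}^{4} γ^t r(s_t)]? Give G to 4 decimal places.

G = 16.0920

t=0: π = [0.5000, 0.2500, 0.2500], E[r] = 4.7500, γ^t·E[r] = 4.750000, running G = 4.750000
t=1: π = [0.3542, 0.1875, 0.4583], E[r] = 4.8125, γ^t·E[r] = 3.850000, running G = 8.600000
t=2: π = [0.3958, 0.2049, 0.3993], E[r] = 4.7951, γ^t·E[r] = 3.068889, running G = 11.668889
t=3: π = [0.3840, 0.1999, 0.4161], E[r] = 4.8001, γ^t·E[r] = 2.457630, running G = 14.126519
t=4: π = [0.3873, 0.2013, 0.4113], E[r] = 4.7987, γ^t·E[r] = 1.965531, running G = 16.092049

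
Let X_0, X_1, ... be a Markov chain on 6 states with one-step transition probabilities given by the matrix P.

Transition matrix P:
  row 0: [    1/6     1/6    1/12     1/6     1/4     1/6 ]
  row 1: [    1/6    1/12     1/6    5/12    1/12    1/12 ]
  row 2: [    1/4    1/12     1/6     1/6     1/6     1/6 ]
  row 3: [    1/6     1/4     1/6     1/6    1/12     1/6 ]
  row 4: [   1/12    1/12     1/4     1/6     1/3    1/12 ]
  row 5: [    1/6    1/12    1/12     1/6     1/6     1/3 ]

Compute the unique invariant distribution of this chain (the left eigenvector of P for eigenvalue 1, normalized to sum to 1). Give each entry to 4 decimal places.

π = [0.1642, 0.1302, 0.1542, 0.1992, 0.1835, 0.1686]

Balance equations π_j = Σ_i π_i·P[i][j]:
  π_0 = 1/6·π_0 + 1/6·π_1 + 1/4·π_2 + 1/6·π_3 + 1/12·π_4 + 1/6·π_5
  π_1 = 1/6·π_0 + 1/12·π_1 + 1/12·π_2 + 1/4·π_3 + 1/12·π_4 + 1/12·π_5
  π_2 = 1/12·π_0 + 1/6·π_1 + 1/6·π_2 + 1/6·π_3 + 1/4·π_4 + 1/12·π_5
  π_3 = 1/6·π_0 + 5/12·π_1 + 1/6·π_2 + 1/6·π_3 + 1/6·π_4 + 1/6·π_5
  π_4 = 1/4·π_0 + 1/12·π_1 + 1/6·π_2 + 1/12·π_3 + 1/3·π_4 + 1/6·π_5
  normalize: π_0 + π_1 + π_2 + π_3 + π_4 + π_5 = 1
Solving the linear system gives exactly π = [30073/183117, 23846/183117, 28240/183117, 36481/183117, 33598/183117, 10293/61039].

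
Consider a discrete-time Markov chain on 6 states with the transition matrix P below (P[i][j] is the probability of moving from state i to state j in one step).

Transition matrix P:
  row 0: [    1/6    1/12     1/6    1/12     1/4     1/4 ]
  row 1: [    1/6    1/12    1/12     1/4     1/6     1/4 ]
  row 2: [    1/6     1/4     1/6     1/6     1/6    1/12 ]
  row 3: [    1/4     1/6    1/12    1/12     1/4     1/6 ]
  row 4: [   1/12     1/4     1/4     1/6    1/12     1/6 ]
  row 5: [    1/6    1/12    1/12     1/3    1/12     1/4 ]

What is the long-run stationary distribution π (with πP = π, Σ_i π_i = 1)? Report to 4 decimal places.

Balance equations π_j = Σ_i π_i·P[i][j]:
  π_0 = 1/6·π_0 + 1/6·π_1 + 1/6·π_2 + 1/4·π_3 + 1/12·π_4 + 1/6·π_5
  π_1 = 1/12·π_0 + 1/12·π_1 + 1/4·π_2 + 1/6·π_3 + 1/4·π_4 + 1/12·π_5
  π_2 = 1/6·π_0 + 1/12·π_1 + 1/6·π_2 + 1/12·π_3 + 1/4·π_4 + 1/12·π_5
  π_3 = 1/12·π_0 + 1/4·π_1 + 1/6·π_2 + 1/12·π_3 + 1/6·π_4 + 1/3·π_5
  π_4 = 1/4·π_0 + 1/6·π_1 + 1/6·π_2 + 1/4·π_3 + 1/12·π_4 + 1/12·π_5
  normalize: π_0 + π_1 + π_2 + π_3 + π_4 + π_5 = 1
Solving the linear system gives exactly π = [49597/295034, 43927/295034, 40213/295034, 26976/147517, 24428/147517, 58489/295034].

π = [0.1681, 0.1489, 0.1363, 0.1829, 0.1656, 0.1982]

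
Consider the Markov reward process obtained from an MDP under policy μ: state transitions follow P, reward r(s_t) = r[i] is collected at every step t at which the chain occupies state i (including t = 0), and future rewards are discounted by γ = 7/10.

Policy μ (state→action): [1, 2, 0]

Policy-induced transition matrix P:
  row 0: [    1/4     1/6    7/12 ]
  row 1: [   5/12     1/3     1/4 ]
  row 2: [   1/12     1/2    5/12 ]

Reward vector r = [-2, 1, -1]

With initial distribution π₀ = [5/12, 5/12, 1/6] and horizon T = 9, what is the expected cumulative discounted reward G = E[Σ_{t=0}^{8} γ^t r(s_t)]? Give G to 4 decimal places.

G = -1.8597

t=0: π = [0.4167, 0.4167, 0.1667], E[r] = -0.5833, γ^t·E[r] = -0.583333, running G = -0.583333
t=1: π = [0.2917, 0.2917, 0.4167], E[r] = -0.7083, γ^t·E[r] = -0.495833, running G = -1.079167
t=2: π = [0.2292, 0.3542, 0.4167], E[r] = -0.5208, γ^t·E[r] = -0.255208, running G = -1.334375
t=3: π = [0.2396, 0.3646, 0.3958], E[r] = -0.5104, γ^t·E[r] = -0.175073, running G = -1.509448
t=4: π = [0.2448, 0.3594, 0.3958], E[r] = -0.5260, γ^t·E[r] = -0.126303, running G = -1.635751
t=5: π = [0.2439, 0.3585, 0.3976], E[r] = -0.5269, γ^t·E[r] = -0.088558, running G = -1.724308
t=6: π = [0.2435, 0.3589, 0.3976], E[r] = -0.5256, γ^t·E[r] = -0.061837, running G = -1.786145
t=7: π = [0.2436, 0.3590, 0.3974], E[r] = -0.5255, γ^t·E[r] = -0.043280, running G = -1.829426
t=8: π = [0.2436, 0.3590, 0.3974], E[r] = -0.5256, γ^t·E[r] = -0.030302, running G = -1.859728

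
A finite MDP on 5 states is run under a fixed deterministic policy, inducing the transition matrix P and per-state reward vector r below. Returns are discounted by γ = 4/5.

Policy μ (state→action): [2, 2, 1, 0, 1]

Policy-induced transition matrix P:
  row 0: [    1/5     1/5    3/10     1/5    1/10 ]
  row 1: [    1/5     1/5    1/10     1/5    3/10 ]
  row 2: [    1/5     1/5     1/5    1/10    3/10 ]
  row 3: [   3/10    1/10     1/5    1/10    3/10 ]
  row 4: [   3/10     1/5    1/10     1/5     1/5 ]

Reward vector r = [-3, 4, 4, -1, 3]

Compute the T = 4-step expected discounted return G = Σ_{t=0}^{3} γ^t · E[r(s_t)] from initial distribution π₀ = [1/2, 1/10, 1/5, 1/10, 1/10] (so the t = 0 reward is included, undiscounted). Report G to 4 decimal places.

G = 2.5227

t=0: π = [0.5000, 0.1000, 0.2000, 0.1000, 0.1000], E[r] = -0.1000, γ^t·E[r] = -0.100000, running G = -0.100000
t=1: π = [0.2200, 0.1900, 0.2300, 0.1700, 0.1900], E[r] = 1.4200, γ^t·E[r] = 1.136000, running G = 1.036000
t=2: π = [0.2360, 0.1830, 0.1840, 0.1600, 0.2370], E[r] = 1.3110, γ^t·E[r] = 0.839040, running G = 1.875040
t=3: π = [0.2397, 0.1840, 0.1816, 0.1656, 0.2291], E[r] = 1.2650, γ^t·E[r] = 0.647680, running G = 2.522720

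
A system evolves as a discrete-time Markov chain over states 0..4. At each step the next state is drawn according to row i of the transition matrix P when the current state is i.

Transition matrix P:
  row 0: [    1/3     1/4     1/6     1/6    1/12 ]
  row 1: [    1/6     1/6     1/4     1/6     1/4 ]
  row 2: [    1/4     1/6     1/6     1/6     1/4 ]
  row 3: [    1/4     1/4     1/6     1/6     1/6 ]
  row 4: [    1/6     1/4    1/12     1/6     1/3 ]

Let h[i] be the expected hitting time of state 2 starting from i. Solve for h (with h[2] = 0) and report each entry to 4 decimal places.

h = [5.8541, 5.5038, 0.0000, 5.9083, 6.5045]

First-step conditioning: h[2] = 0; for i ≠ 2, h[i] = 1 + Σ_k P[i][k]·h[k].
  h[0] = 1 + 1/3·h[0] + 1/4·h[1] + 1/6·h[3] + 1/12·h[4]
  h[1] = 1 + 1/6·h[0] + 1/6·h[1] + 1/6·h[3] + 1/4·h[4]
  h[3] = 1 + 1/4·h[0] + 1/4·h[1] + 1/6·h[3] + 1/6·h[4]
  h[4] = 1 + 1/6·h[0] + 1/4·h[1] + 1/6·h[3] + 1/3·h[4]
Solving the 4×4 linear system over states ≠ 2 gives exactly h = [8424/1439, 7920/1439, 0, 8502/1439, 9360/1439] (h[2] = 0 is the target).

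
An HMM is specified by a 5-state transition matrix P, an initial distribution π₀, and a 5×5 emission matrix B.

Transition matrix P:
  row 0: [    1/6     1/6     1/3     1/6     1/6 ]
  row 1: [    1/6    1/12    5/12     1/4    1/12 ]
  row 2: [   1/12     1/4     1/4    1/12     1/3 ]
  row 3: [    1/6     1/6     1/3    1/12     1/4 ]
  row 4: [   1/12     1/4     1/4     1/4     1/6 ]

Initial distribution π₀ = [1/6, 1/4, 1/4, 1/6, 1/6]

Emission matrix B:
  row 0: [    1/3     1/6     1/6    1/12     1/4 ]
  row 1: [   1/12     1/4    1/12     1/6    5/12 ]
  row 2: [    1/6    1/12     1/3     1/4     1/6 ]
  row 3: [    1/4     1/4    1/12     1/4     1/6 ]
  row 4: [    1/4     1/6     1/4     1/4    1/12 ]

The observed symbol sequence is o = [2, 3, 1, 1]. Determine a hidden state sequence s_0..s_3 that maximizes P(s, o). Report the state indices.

t=0: δ = [2.778e-02, 2.083e-02, 8.333e-02, 1.389e-02, 4.167e-02]  (obs o_0=2)
t=1: δ = [5.787e-04, 3.472e-03, 5.208e-03, 2.604e-03, 6.944e-03]  ψ = [2, 2, 2, 4, 2]  (obs o_1=3)
t=2: δ = [9.645e-05, 4.340e-04, 1.447e-04, 4.340e-04, 2.894e-04]  ψ = [1, 4, 4, 4, 2]  (obs o_2=1)
t=3: δ = [1.206e-05, 1.808e-05, 1.507e-05, 2.713e-05, 1.808e-05]  ψ = [1, 3, 1, 1, 3]  (obs o_3=1)
backtrack: best end state = 3; path = [2, 4, 1, 3]

path = [2, 4, 1, 3]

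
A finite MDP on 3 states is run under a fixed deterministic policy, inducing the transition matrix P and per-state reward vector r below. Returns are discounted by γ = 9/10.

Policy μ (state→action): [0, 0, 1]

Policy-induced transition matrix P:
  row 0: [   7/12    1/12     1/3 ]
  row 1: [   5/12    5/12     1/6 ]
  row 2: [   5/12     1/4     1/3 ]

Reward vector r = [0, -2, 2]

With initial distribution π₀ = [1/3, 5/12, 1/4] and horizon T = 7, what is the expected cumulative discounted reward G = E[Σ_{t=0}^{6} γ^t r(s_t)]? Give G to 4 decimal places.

t=0: π = [0.3333, 0.4167, 0.2500], E[r] = -0.3333, γ^t·E[r] = -0.333333, running G = -0.333333
t=1: π = [0.4722, 0.2639, 0.2639], E[r] = 0.0000, γ^t·E[r] = 0.000000, running G = -0.333333
t=2: π = [0.4954, 0.2153, 0.2894], E[r] = 0.1481, γ^t·E[r] = 0.120000, running G = -0.213333
t=3: π = [0.4992, 0.2033, 0.2975], E[r] = 0.1883, γ^t·E[r] = 0.137250, running G = -0.076083
t=4: π = [0.4999, 0.2007, 0.2994], E[r] = 0.1975, γ^t·E[r] = 0.129600, running G = 0.053517
t=5: π = [0.5000, 0.2001, 0.2999], E[r] = 0.1995, γ^t·E[r] = 0.117804, running G = 0.171321
t=6: π = [0.5000, 0.2000, 0.3000], E[r] = 0.1999, γ^t·E[r] = 0.106237, running G = 0.277558

G = 0.2776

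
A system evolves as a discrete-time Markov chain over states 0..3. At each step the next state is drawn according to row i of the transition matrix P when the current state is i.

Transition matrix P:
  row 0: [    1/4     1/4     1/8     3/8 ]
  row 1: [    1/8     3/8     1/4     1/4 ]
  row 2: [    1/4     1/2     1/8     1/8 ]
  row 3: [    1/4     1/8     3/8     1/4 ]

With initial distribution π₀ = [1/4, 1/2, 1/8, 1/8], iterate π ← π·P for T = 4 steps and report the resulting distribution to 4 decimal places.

t=0: π = [0.2500, 0.5000, 0.1250, 0.1250]
t=1: π = [0.1875, 0.3281, 0.2188, 0.2656]
t=2: π = [0.2090, 0.3125, 0.2324, 0.2461]
t=3: π = [0.2109, 0.3164, 0.2256, 0.2471]
t=4: π = [0.2104, 0.3151, 0.2263, 0.2482]

π = [0.2104, 0.3151, 0.2263, 0.2482]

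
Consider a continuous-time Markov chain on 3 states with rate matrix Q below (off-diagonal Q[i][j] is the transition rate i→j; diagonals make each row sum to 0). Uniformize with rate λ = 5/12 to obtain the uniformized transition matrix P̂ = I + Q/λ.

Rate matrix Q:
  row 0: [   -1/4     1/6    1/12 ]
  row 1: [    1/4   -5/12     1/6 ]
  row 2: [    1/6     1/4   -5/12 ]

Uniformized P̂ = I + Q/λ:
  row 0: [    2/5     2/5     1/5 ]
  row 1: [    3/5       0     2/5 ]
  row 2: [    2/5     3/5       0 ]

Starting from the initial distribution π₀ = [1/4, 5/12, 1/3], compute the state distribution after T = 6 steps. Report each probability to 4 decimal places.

π = [0.4632, 0.3175, 0.2192]

t=0: π = [0.2500, 0.4167, 0.3333]
t=1: π = [0.4833, 0.3000, 0.2167]
t=2: π = [0.4600, 0.3233, 0.2167]
t=3: π = [0.4647, 0.3140, 0.2213]
t=4: π = [0.4628, 0.3187, 0.2185]
t=5: π = [0.4637, 0.3162, 0.2200]
t=6: π = [0.4632, 0.3175, 0.2192]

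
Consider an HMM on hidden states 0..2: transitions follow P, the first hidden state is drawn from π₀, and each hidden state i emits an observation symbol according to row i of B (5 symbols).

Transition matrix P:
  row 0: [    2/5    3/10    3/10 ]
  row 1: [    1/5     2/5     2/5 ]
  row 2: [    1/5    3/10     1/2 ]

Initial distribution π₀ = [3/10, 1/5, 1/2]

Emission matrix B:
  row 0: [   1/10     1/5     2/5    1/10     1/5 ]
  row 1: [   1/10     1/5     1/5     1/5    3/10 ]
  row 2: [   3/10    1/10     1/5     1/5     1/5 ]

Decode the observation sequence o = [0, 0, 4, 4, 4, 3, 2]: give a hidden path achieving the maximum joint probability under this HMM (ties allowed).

path = [2, 2, 1, 1, 1, 2, 2]

t=0: δ = [3.000e-02, 2.000e-02, 1.500e-01]  (obs o_0=0)
t=1: δ = [3.000e-03, 4.500e-03, 2.250e-02]  ψ = [2, 2, 2]  (obs o_1=0)
t=2: δ = [9.000e-04, 2.025e-03, 2.250e-03]  ψ = [2, 2, 2]  (obs o_2=4)
t=3: δ = [9.000e-05, 2.430e-04, 2.250e-04]  ψ = [2, 1, 2]  (obs o_3=4)
t=4: δ = [9.720e-06, 2.916e-05, 2.250e-05]  ψ = [1, 1, 2]  (obs o_4=4)
t=5: δ = [5.832e-07, 2.333e-06, 2.333e-06]  ψ = [1, 1, 1]  (obs o_5=3)
t=6: δ = [1.866e-07, 1.866e-07, 2.333e-07]  ψ = [1, 1, 2]  (obs o_6=2)
backtrack: best end state = 2; path = [2, 2, 1, 1, 1, 2, 2]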